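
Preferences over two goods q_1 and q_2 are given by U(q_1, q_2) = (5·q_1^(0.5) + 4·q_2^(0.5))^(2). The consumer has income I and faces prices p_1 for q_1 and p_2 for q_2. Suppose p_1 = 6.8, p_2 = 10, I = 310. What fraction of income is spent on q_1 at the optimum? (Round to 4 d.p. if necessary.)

MRS = MU_q_1/MU_q_2 = (5/4)·(q_2/q_1)^(0.5). Set equal to p_1/p_2.
Solve for the ratio: q_2/q_1 = [(4/5)·p_1/p_2]^(2).
With the ratio pinned down, the budget gives q_1* = I/(p_1 + p_2·(q_2/q_1)) and q_2* = (q_2/q_1)·q_1*.
Numerically q_2/q_1 = 0.295936, so q_1* = 310/(6.8 + 10·0.295936) = 31.7644 and q_2* = 0.295936·31.7644 = 9.4002.
Expenditure on q_1: 6.8·31.7644 = 215.9978; share = 0.6968.

share on q_1 = 0.6968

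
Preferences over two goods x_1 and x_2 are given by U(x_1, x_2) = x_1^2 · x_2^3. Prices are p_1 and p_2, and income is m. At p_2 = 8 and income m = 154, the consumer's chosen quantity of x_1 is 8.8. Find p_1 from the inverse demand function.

Tangency: MRS = (2/3)·x_2/x_1 = p_1/p_2.
So 2·p_2·x_2 = 3·p_1·x_1; combined with the budget, a share 0.4 of income goes to x_1.
Demand: x_1*(p_1,p_2,m) = 0.4·m/p_1 and x_2* = 0.6·m/p_2.
Set x_1* = 8.8 in the demand function and solve for p_1: p_1 = 7.

p_1 = 7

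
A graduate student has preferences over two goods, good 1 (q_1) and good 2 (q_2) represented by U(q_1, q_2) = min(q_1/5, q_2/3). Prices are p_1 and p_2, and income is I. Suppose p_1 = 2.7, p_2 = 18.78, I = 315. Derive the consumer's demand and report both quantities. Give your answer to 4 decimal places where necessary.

q_1* = 22.5515, q_2* = 13.5309

With perfect complements, no substitution: consume in ratio q_1:q_2 = 5:3.
Budget: p_1·q_1 + p_2·(3/5)·q_1 = I, so (5·p_1 + 3·p_2)·q_1 = 5·I.
Demand: q_1*(p_1,p_2,I) = 5·I/(5·p_1 + 3·p_2), q_2* = 3·I/(5·p_1 + 3·p_2).
Here 5·2.7 + 3·18.78 = 69.84, giving q_1* = 22.5515 and q_2* = 13.5309.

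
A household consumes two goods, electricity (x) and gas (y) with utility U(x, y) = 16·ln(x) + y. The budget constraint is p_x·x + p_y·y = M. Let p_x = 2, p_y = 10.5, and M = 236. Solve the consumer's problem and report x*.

x* = 84

Set MRS = p_x/p_y: (16/x)/1 = p_x/p_y.
So x*(p_x,p_y) = 16·p_y/p_x, independent of income; and y* = (M − 16·p_y)/p_y.
At the given prices: x* = 16·10.5/2 = 84.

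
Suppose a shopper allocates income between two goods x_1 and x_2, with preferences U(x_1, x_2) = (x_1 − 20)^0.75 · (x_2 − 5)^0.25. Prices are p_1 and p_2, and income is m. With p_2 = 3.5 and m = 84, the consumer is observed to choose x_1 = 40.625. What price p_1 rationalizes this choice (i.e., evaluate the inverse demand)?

p_1 = 1.4

MRS = 3·(x_2−5)/(x_1−20). Tangency with p_1/p_2 gives x_2−5 = (1/3)·(p_1/p_2)·(x_1−20).
Substituting into the budget: x_1* = 20 + 0.75·(m − 20·p_1 − 5·p_2)/p_1, and x_2* = 5 + 0.25·(…)/p_2.
Set x_1* = 40.625 in the demand function and solve for p_1: p_1 = 1.4.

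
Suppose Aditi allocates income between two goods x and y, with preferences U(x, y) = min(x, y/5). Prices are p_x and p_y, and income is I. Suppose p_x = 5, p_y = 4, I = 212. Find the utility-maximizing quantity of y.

y* = 42.4

Leontief preferences: the optimum is at the kink where x/1 = y/5, i.e. y = 5·x.
Budget: p_x·x + p_y·5·x = I, so (p_x + 5·p_y)·x = I.
Demand: x*(p_x,p_y,I) = I/(p_x + 5·p_y), y* = 5·I/(p_x + 5·p_y).
Here 5 + 5·4 = 25, giving y* = 42.4.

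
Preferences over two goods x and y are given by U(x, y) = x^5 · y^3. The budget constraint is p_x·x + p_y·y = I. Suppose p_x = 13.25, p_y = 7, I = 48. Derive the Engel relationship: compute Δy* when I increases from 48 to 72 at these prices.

MU_x/MU_y = (5·y)/(3·x); tangency sets this equal to p_x/p_y.
So 5·p_y·y = 3·p_x·x; combined with the budget, a share 0.625 of income goes to x.
Demand: x*(p_x,p_y,I) = 0.625·I/p_x and y* = 0.375·I/p_y.
At p_x=13.25, p_y=7, I=48: y* = 0.375·48/7 = 2.5714.
At I' = 72: y* = 3.8571. Change: 3.8571 − 2.5714 = 1.2857.

Δy* = 1.2857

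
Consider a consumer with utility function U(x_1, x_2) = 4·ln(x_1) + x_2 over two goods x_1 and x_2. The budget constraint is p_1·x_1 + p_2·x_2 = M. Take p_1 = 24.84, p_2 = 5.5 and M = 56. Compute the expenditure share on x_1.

MU_x_1 = 4/x_1, MU_x_2 = 1. Tangency: 4/x_1 = p_1/p_2.
So x_1*(p_1,p_2) = 4·p_2/p_1, independent of income; and x_2* = (M − 4·p_2)/p_2.
At the given prices: x_1* = 4·5.5/24.84 = 0.8857, and x_2* = 6.1818.
Expenditure on x_1: 24.84·0.8857 = 22; share = 0.3929.

share on x_1 = 0.3929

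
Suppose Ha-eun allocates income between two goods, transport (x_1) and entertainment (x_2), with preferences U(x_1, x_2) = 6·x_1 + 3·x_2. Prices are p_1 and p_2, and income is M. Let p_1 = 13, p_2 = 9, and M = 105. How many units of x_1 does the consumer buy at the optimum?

x_1* = 8.0769

Linear utility — the consumer picks whichever good has higher MU/price: 6/13 = 0.4615 vs 3/9 = 0.3333.
x_1 gives more utility per dollar, so spend all income on x_1: x_1* = M/p_1, x_2* = 0.
Numerically: x_1* = 8.0769, x_2* = 0.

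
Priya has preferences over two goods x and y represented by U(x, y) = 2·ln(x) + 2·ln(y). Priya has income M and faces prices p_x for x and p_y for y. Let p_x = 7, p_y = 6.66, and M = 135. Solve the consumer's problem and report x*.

At p_x=7, p_y=6.66, M=135: x* = 0.5·135/7 = 9.6429.

x* = 9.6429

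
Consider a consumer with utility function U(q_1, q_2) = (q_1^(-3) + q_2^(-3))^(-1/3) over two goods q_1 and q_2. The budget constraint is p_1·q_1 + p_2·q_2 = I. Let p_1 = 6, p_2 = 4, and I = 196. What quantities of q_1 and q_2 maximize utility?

q_1* = 18.7978, q_2* = 20.8032

From the CES first-order condition, (q_2/q_1)^(4) = p_1/p_2.
Hence q_2/q_1 = (p_1/p_2)^(1/(4)), i.e. raised to the 0.25 power.
With the ratio pinned down, the budget gives q_1* = I/(p_1 + p_2·(q_2/q_1)) and q_2* = (q_2/q_1)·q_1*.
Numerically q_2/q_1 = 1.106682, so q_1* = 196/(6 + 4·1.106682) = 18.7978 and q_2* = 1.106682·18.7978 = 20.8032.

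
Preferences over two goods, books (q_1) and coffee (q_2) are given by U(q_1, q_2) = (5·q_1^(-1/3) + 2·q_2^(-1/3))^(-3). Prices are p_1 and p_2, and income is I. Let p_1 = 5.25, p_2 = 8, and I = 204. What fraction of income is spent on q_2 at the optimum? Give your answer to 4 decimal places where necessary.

MU_q_1 ∝ 5·q_1^(-4/3), MU_q_2 ∝ 2·q_2^(-4/3), so MRS = (5/2)·(q_2/q_1)^(4/3) = p_1/p_2.
Hence q_2/q_1 = ((2/5)·p_1/p_2)^(1/(4/3)), i.e. raised to the 0.75 power.
With the ratio pinned down, the budget gives q_1* = I/(p_1 + p_2·(q_2/q_1)) and q_2* = (q_2/q_1)·q_1*.
Numerically q_2/q_1 = 0.36673, so q_1* = 204/(5.25 + 8·0.36673) = 24.9272 and q_2* = 0.36673·24.9272 = 9.1415.
Expenditure on q_2: 8·9.1415 = 73.1324; share = 0.3585.

share on q_2 = 0.3585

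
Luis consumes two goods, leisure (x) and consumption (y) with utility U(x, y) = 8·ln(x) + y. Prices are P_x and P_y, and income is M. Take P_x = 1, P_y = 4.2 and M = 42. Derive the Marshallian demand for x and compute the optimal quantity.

x* = 33.6

At the given prices: x* = 8·4.2/1 = 33.6.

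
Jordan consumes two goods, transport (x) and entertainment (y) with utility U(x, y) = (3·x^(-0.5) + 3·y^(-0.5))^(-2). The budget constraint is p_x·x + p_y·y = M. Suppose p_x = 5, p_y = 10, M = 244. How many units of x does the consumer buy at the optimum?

x* = 21.5937

MU_x ∝ 3·x^(-1.5), MU_y ∝ 3·y^(-1.5), so MRS = (y/x)^(1.5) = p_x/p_y.
Solve for the ratio: y/x = [p_x/p_y]^(2/3).
Substitute y = (y/x)·x into the budget: x* = M/(p_x + p_y·(y/x)).
Numerically y/x = 0.629961, so x* = 244/(5 + 10·0.629961) = 21.5937.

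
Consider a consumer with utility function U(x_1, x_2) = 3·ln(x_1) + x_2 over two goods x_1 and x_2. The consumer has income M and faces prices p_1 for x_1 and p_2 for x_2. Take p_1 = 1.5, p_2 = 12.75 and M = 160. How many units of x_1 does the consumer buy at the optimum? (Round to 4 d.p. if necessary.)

x_1* = 25.5

MU_x_1 = 3/x_1, MU_x_2 = 1. Tangency: 3/x_1 = p_1/p_2.
So x_1*(p_1,p_2) = 3·p_2/p_1, independent of income; and x_2* = (M − 3·p_2)/p_2.
At the given prices: x_1* = 3·12.75/1.5 = 25.5.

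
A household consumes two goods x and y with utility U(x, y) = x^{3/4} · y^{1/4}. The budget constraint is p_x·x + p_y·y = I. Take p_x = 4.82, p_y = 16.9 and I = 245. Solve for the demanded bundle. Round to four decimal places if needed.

x* = 38.1224, y* = 3.6243

MU_x/MU_y = (0.75·y)/(0.25·x); tangency sets this equal to p_x/p_y.
Rearranging, p_y·y = (1/3)·p_x·x. Substituting into the budget gives p_x·x·(1 + (1/3)) = I.
Demand: x*(p_x,p_y,I) = 0.75·I/p_x and y* = 0.25·I/p_y.
At p_x=4.82, p_y=16.9, I=245: x* = 0.75·245/4.82 = 38.1224, y* = 3.6243.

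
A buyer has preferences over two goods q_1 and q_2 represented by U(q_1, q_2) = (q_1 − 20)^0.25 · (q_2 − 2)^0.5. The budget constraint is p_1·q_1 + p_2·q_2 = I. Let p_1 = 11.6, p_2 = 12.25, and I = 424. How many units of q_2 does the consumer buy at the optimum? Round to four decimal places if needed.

This is Cobb-Douglas in (q_1−20, q_2−2): tangency gives 0.25·p_2·(q_2−2) = 0.5·p_1·(q_1−20).
Substituting into the budget: q_1* = 20 + 1/3·(I − 20·p_1 − 2·p_2)/p_1, and q_2* = 2 + 2/3·(…)/p_2.
Discretionary income = 424 − 20·11.6 − 2·12.25 = 167.5; q_2* = 2 + 2/3·167.5/12.25 = 11.1156.

q_2* = 11.1156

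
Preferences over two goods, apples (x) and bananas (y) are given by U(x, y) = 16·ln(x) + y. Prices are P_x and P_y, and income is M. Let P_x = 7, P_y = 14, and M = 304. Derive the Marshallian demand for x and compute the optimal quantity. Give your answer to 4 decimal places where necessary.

Set MRS = P_x/P_y: (16/x)/1 = P_x/P_y.
So x*(P_x,P_y) = 16·P_y/P_x, independent of income; and y* = (M − 16·P_y)/P_y.
At the given prices: x* = 16·14/7 = 32.

x* = 32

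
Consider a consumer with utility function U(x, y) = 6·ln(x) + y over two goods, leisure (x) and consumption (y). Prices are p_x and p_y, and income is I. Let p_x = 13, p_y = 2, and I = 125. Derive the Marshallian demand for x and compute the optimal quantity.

Set MRS = p_x/p_y: (6/x)/1 = p_x/p_y.
So x*(p_x,p_y) = 6·p_y/p_x, independent of income; and y* = (I − 6·p_y)/p_y.
At the given prices: x* = 6·2/13 = 0.9231.

x* = 0.9231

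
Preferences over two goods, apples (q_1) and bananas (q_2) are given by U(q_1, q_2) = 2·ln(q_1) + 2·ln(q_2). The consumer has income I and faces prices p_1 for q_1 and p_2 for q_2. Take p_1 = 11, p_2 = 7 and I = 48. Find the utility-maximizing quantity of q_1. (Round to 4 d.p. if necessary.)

MU_q_1/MU_q_2 = (2·q_2)/(2·q_1); tangency sets this equal to p_1/p_2.
So 2·p_2·q_2 = 2·p_1·q_1; combined with the budget, a share 0.5 of income goes to q_1.
Demand: q_1*(p_1,p_2,I) = 0.5·I/p_1 and q_2* = 0.5·I/p_2.
At p_1=11, p_2=7, I=48: q_1* = 0.5·48/11 = 2.1818.

q_1* = 2.1818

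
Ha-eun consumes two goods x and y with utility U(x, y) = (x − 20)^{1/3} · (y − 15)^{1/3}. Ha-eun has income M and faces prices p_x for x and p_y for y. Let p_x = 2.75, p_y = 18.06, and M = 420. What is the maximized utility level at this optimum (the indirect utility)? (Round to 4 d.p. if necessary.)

After buying the subsistence bundle (20, 15), a share 0.5 of the remaining income goes to x: x* = 20 + 0.5·(M − 20p_x − 15p_y)/p_x.
Discretionary income = 420 − 20·2.75 − 15·18.06 = 94.1; x* = 20 + 0.5·94.1/2.75 = 37.1091; y* = 15 + 0.5·94.1/18.06 = 17.6052.
Utility at the optimum: U(37.1091, 17.6052) = 3.5456.

V = 3.5456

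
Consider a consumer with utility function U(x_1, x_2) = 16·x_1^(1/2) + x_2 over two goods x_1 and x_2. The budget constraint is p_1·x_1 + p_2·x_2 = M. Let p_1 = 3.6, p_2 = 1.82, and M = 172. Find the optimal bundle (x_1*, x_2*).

Set MRS = p_1/p_2: 8·x_1^(−1/2) = p_1/p_2.
Solve: √x_1 = 8·p_2/p_1, so x_1*(p_1,p_2) = (8·p_2/p_1)², and x_2* = (M − p_1·x_1*)/p_2.
Plugging in: x_1* = (8·1.82/3.6)² = 16.3575, x_2* = 62.1499.

x_1* = 16.3575, x_2* = 62.1499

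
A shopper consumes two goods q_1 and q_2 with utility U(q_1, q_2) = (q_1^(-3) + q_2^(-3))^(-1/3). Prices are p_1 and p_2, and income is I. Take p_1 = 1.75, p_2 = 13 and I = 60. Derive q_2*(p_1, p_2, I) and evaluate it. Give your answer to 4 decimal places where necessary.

MRS = MU_q_1/MU_q_2 = (q_2/q_1)^(4). Set equal to p_1/p_2.
Hence q_2/q_1 = (p_1/p_2)^(1/(4)), i.e. raised to the 0.25 power.
Substitute q_2 = (q_2/q_1)·q_1 into the budget: q_1* = I/(p_1 + p_2·(q_2/q_1)).
Numerically q_2/q_1 = 0.605722, so q_1* = 60/(1.75 + 13·0.605722) = 6.2342 and q_2* = 0.605722·6.2342 = 3.7762.

q_2* = 3.7762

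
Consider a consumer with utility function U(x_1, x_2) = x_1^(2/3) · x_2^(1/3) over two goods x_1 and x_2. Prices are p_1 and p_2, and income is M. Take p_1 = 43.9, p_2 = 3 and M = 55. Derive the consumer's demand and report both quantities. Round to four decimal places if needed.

x_1* = 0.8352, x_2* = 6.1111

The MRS is 2·x_2/x_1. Set MRS = p_1/p_2.
So 2/3·p_2·x_2 = 1/3·p_1·x_1; combined with the budget, a share 2/3 of income goes to x_1.
Demand: x_1*(p_1,p_2,M) = 2/3·M/p_1 and x_2* = 1/3·M/p_2.
At p_1=43.9, p_2=3, M=55: x_1* = 2/3·55/43.9 = 0.8352, x_2* = 6.1111.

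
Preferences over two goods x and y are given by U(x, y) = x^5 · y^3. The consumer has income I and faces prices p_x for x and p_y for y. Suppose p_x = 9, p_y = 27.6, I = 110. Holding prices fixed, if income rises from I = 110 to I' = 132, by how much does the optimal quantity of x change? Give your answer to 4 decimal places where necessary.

Δx* = 1.5278

Tangency: MRS = (5/3)·y/x = p_x/p_y.
Rearranging, p_y·y = (3/5)·p_x·x. Substituting into the budget gives p_x·x·(1 + (3/5)) = I.
Demand: x*(p_x,p_y,I) = 0.625·I/p_x and y* = 0.375·I/p_y.
At p_x=9, p_y=27.6, I=110: x* = 0.625·110/9 = 7.6389.
At I' = 132: x* = 9.1667. Change: 9.1667 − 7.6389 = 1.5278.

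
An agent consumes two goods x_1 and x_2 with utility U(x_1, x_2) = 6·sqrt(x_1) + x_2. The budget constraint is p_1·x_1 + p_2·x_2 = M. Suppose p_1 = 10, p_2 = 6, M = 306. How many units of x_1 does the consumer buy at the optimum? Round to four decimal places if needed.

x_1* = 3.24

Set MRS = p_1/p_2: 3·x_1^(−1/2) = p_1/p_2.
Solve: √x_1 = 3·p_2/p_1, so x_1*(p_1,p_2) = (3·p_2/p_1)², and x_2* = (M − p_1·x_1*)/p_2.
Plugging in: x_1* = (3·6/10)² = 3.24.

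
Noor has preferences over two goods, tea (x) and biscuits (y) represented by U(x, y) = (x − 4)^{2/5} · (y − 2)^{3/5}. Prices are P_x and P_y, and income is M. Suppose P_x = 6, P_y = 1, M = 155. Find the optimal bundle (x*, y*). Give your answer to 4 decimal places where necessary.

x* = 12.6, y* = 79.4

MRS = (2/3)·(y−2)/(x−4). Tangency with P_x/P_y gives y−2 = (3/2)·(P_x/P_y)·(x−4).
Substituting into the budget: x* = 4 + 0.4·(M − 4·P_x − 2·P_y)/P_x, and y* = 2 + 0.6·(…)/P_y.
Discretionary income = 155 − 4·6 − 2·1 = 129; x* = 4 + 0.4·129/6 = 12.6; y* = 2 + 0.6·129/1 = 79.4.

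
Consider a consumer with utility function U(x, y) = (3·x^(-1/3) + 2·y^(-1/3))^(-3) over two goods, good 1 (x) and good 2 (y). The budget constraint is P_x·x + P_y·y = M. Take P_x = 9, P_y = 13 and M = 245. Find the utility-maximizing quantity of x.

x* = 15.0496

Substitute y = (y/x)·x into the budget: x* = M/(P_x + P_y·(y/x)).
Numerically y/x = 0.559959, so x* = 245/(9 + 13·0.559959) = 15.0496.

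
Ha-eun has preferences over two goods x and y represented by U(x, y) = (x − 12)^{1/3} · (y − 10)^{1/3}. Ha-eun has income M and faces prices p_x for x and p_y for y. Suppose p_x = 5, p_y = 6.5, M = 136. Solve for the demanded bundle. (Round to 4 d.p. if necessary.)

x* = 13.1, y* = 10.8462

Let x' = x−12, y' = y−10. MRS = y'/x' = p_x/p_y.
Substituting into the budget: x* = 12 + 0.5·(M − 12·p_x − 10·p_y)/p_x, and y* = 10 + 0.5·(…)/p_y.
Discretionary income = 136 − 12·5 − 10·6.5 = 11; x* = 12 + 0.5·11/5 = 13.1; y* = 10 + 0.5·11/6.5 = 10.8462.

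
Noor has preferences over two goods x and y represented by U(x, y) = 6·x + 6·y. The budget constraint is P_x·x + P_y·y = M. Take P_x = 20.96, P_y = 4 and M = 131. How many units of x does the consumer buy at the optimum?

x* = 0

Linear utility — the consumer picks whichever good has higher MU/price: 6/20.96 = 0.2863 vs 6/4 = 1.5.
y gives more utility per dollar, so spend all income on y: y* = M/P_y, x* = 0.
Numerically: x* = 0, y* = 32.75.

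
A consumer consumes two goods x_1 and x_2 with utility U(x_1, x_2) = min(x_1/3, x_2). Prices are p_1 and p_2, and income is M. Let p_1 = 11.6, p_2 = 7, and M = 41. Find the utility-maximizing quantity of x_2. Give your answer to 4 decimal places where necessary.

Leontief preferences: the optimum is at the kink where x_1/3 = x_2/1, i.e. x_2 = (1/3)·x_1.
Budget: p_1·x_1 + p_2·(1/3)·x_1 = M, so (3·p_1 + p_2)·x_1 = 3·M.
Demand: x_1*(p_1,p_2,M) = 3·M/(3·p_1 + p_2), x_2* = M/(3·p_1 + p_2).
Here 3·11.6 + 7 = 41.8, giving x_2* = 0.9809.

x_2* = 0.9809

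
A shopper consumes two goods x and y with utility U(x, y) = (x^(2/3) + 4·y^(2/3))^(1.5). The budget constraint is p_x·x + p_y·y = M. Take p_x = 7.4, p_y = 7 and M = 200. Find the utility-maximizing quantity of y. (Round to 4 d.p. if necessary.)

MU_x ∝ x^(-1/3), MU_y ∝ 4·y^(-1/3), so MRS = (1/4)·(y/x)^(1/3) = p_x/p_y.
Solve for the ratio: y/x = [4·p_x/p_y]^(3).
With the ratio pinned down, the budget gives x* = M/(p_x + p_y·(y/x)) and y* = (y/x)·x*.
Numerically y/x = 75.610309, so x* = 200/(7.4 + 7·75.610309) = 0.3727 and y* = 75.610309·0.3727 = 28.1775.

y* = 28.1775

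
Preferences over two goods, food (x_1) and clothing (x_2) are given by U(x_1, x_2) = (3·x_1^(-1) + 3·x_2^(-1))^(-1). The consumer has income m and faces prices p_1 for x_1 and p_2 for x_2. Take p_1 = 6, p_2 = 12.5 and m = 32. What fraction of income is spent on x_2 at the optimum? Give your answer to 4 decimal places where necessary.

share on x_2 = 0.5907

With the ratio pinned down, the budget gives x_1* = m/(p_1 + p_2·(x_2/x_1)) and x_2* = (x_2/x_1)·x_1*.
Numerically x_2/x_1 = 0.69282, so x_1* = 32/(6 + 12.5·0.69282) = 2.1828 and x_2* = 0.69282·2.1828 = 1.5123.
Expenditure on x_2: 12.5·1.5123 = 18.9034; share = 0.5907.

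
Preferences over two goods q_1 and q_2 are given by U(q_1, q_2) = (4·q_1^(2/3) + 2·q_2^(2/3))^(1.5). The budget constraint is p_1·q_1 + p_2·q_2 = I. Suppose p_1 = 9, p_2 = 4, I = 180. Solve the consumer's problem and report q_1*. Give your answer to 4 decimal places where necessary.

q_1* = 12.2488

From the CES first-order condition, 2·(q_2/q_1)^(1/3) = p_1/p_2.
Hence q_2/q_1 = ((1/2)·p_1/p_2)^(1/(1/3)), i.e. raised to the 3 power.
Substitute q_2 = (q_2/q_1)·q_1 into the budget: q_1* = I/(p_1 + p_2·(q_2/q_1)).
Numerically q_2/q_1 = 1.423828, so q_1* = 180/(9 + 4·1.423828) = 12.2488.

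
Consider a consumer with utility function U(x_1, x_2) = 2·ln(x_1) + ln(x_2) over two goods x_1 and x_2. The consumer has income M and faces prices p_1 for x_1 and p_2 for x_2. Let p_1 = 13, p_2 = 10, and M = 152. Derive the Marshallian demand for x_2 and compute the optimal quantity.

At p_1=13, p_2=10, M=152: x_2* = 1/3·152/10 = 5.0667.

x_2* = 5.0667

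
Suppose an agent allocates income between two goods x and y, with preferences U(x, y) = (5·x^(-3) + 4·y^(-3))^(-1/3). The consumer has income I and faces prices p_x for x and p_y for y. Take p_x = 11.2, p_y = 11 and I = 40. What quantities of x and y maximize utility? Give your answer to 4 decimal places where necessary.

x* = 1.8476, y* = 1.7552

MU_x ∝ 5·x^(-4), MU_y ∝ 4·y^(-4), so MRS = (5/4)·(y/x)^(4) = p_x/p_y.
Solve for the ratio: y/x = [(4/5)·p_x/p_y]^(0.25).
With the ratio pinned down, the budget gives x* = I/(p_x + p_y·(y/x)) and y* = (y/x)·x*.
Numerically y/x = 0.950011, so x* = 40/(11.2 + 11·0.950011) = 1.8476 and y* = 0.950011·1.8476 = 1.7552.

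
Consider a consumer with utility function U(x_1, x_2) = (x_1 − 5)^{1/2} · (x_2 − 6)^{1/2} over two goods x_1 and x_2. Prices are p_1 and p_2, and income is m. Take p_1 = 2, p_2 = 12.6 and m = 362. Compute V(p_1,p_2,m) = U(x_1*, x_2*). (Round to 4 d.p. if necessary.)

V = 27.5301

This is Cobb-Douglas in (x_1−5, x_2−6): tangency gives 0.5·p_2·(x_2−6) = 0.5·p_1·(x_1−5).
After buying the subsistence bundle (5, 6), a share 0.5 of the remaining income goes to x_1: x_1* = 5 + 0.5·(m − 5p_1 − 6p_2)/p_1.
Discretionary income = 362 − 5·2 − 6·12.6 = 276.4; x_1* = 5 + 0.5·276.4/2 = 74.1; x_2* = 6 + 0.5·276.4/12.6 = 16.9683.
Utility at the optimum: U(74.1, 16.9683) = 27.5301.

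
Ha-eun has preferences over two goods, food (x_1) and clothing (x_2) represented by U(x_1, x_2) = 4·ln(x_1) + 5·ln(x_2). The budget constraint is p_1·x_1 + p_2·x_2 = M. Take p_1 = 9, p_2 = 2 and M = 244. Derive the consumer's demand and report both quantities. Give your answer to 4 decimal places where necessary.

x_1* = 12.0494, x_2* = 67.7778

MU_x_1/MU_x_2 = (4·x_2)/(5·x_1); tangency sets this equal to p_1/p_2.
Rearranging, p_2·x_2 = (5/4)·p_1·x_1. Substituting into the budget gives p_1·x_1·(1 + (5/4)) = M.
Demand: x_1*(p_1,p_2,M) = 4/9·M/p_1 and x_2* = 5/9·M/p_2.
At p_1=9, p_2=2, M=244: x_1* = 4/9·244/9 = 12.0494, x_2* = 67.7778.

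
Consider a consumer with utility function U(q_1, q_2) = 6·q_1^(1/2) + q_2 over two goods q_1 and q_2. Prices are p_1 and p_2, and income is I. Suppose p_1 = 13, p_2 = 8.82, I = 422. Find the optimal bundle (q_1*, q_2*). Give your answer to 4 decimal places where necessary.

q_1* = 4.1428, q_2* = 41.7397

Solve: √q_1 = 3·p_2/p_1, so q_1*(p_1,p_2) = (3·p_2/p_1)², and q_2* = (I − p_1·q_1*)/p_2.
Plugging in: q_1* = (3·8.82/13)² = 4.1428, q_2* = 41.7397.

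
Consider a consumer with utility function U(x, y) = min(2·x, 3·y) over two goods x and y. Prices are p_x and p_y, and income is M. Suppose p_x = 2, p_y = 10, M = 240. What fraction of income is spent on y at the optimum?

share on y = 0.7692

Leontief preferences: the optimum is at the kink where x/3 = y/2, i.e. y = (2/3)·x.
Budget: p_x·x + p_y·(2/3)·x = M, so (3·p_x + 2·p_y)·x = 3·M.
Demand: x*(p_x,p_y,M) = 3·M/(3·p_x + 2·p_y), y* = 2·M/(3·p_x + 2·p_y).
Here 3·2 + 2·10 = 26, giving x* = 27.6923 and y* = 18.4615.
Expenditure on y: 10·18.4615 = 184.6154; share = 0.7692.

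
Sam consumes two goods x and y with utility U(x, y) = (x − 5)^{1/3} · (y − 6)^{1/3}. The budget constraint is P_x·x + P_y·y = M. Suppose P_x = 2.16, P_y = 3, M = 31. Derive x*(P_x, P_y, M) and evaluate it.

This is Cobb-Douglas in (x−5, y−6): tangency gives 1/3·P_y·(y−6) = 1/3·P_x·(x−5).
After buying the subsistence bundle (5, 6), a share 0.5 of the remaining income goes to x: x* = 5 + 0.5·(M − 5P_x − 6P_y)/P_x.
Discretionary income = 31 − 5·2.16 − 6·3 = 2.2; x* = 5 + 0.5·2.2/2.16 = 5.5093.

x* = 5.5093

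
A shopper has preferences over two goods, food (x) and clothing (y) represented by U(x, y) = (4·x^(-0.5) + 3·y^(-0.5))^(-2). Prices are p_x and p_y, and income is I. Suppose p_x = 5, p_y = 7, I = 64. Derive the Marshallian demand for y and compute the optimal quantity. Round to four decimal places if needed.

y* = 4.3895

From the CES first-order condition, (4/3)·(y/x)^(1.5) = p_x/p_y.
Solve for the ratio: y/x = [(3/4)·p_x/p_y]^(2/3).
Substitute y = (y/x)·x into the budget: x* = I/(p_x + p_y·(y/x)).
Numerically y/x = 0.659612, so x* = 64/(5 + 7·0.659612) = 6.6547 and y* = 0.659612·6.6547 = 4.3895.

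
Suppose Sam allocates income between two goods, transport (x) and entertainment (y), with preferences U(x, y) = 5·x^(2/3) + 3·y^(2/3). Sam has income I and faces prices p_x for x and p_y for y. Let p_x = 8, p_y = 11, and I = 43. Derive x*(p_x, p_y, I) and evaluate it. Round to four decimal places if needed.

MRS = MU_x/MU_y = (5/3)·(y/x)^(1/3). Set equal to p_x/p_y.
Hence y/x = ((3/5)·p_x/p_y)^(1/(1/3)), i.e. raised to the 3 power.
With the ratio pinned down, the budget gives x* = I/(p_x + p_y·(y/x)) and y* = (y/x)·x*.
Numerically y/x = 0.083089, so x* = 43/(8 + 11·0.083089) = 4.8239.

x* = 4.8239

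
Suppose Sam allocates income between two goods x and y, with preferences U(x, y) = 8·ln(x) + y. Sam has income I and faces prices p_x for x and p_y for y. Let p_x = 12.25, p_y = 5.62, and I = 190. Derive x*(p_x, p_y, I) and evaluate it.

x* = 3.6702

MU_x = 8/x, MU_y = 1. Tangency: 8/x = p_x/p_y.
So x*(p_x,p_y) = 8·p_y/p_x, independent of income; and y* = (I − 8·p_y)/p_y.
At the given prices: x* = 8·5.62/12.25 = 3.6702.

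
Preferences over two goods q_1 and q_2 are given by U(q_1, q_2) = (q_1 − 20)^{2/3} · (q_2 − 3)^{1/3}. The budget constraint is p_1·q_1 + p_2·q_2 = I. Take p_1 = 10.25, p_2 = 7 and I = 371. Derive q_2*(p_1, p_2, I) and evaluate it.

MRS = 2·(q_2−3)/(q_1−20). Tangency with p_1/p_2 gives q_2−3 = (1/2)·(p_1/p_2)·(q_1−20).
Substituting into the budget: q_1* = 20 + 2/3·(I − 20·p_1 − 3·p_2)/p_1, and q_2* = 3 + 1/3·(…)/p_2.
Discretionary income = 371 − 20·10.25 − 3·7 = 145; q_2* = 3 + 1/3·145/7 = 9.9048.

q_2* = 9.9048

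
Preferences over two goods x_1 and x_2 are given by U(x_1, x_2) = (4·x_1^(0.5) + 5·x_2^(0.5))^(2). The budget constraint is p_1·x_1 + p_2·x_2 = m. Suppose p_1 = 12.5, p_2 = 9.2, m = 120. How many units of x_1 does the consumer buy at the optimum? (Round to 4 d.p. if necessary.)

Numerically x_2/x_1 = 2.884459, so x_1* = 120/(12.5 + 9.2·2.884459) = 3.074.

x_1* = 3.074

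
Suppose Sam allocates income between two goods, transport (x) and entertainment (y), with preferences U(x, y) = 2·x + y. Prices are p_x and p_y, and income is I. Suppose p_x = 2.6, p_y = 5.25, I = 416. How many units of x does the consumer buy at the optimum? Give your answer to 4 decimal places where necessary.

x* = 160

Linear utility — the consumer picks whichever good has higher MU/price: 2/2.6 = 0.7692 vs 1/5.25 = 0.1905.
x gives more utility per dollar, so spend all income on x: x* = I/p_x, y* = 0.
Numerically: x* = 160, y* = 0.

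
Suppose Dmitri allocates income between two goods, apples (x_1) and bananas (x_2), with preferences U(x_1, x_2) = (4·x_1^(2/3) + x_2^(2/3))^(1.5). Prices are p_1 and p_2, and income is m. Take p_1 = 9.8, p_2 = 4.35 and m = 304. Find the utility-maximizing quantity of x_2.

x_2* = 5.1349

MU_x_1 ∝ 4·x_1^(-1/3), MU_x_2 ∝ x_2^(-1/3), so MRS = 4·(x_2/x_1)^(1/3) = p_1/p_2.
Solve for the ratio: x_2/x_1 = [(1/4)·p_1/p_2]^(3).
Substitute x_2 = (x_2/x_1)·x_1 into the budget: x_1* = m/(p_1 + p_2·(x_2/x_1)).
Numerically x_2/x_1 = 0.178661, so x_1* = 304/(9.8 + 4.35·0.178661) = 28.7411 and x_2* = 0.178661·28.7411 = 5.1349.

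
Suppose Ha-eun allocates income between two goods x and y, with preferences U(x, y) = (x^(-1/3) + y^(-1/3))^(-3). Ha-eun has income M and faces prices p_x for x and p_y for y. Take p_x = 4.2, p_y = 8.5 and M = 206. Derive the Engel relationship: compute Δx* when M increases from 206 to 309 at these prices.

Δx* = 11.1841

MRS = MU_x/MU_y = (y/x)^(4/3). Set equal to p_x/p_y.
Hence y/x = (p_x/p_y)^(1/(4/3)), i.e. raised to the 0.75 power.
Substitute y = (y/x)·x into the budget: x* = M/(p_x + p_y·(y/x)).
Numerically y/x = 0.589349, so x* = 206/(4.2 + 8.5·0.589349) = 22.3683.
At M' = 309: x* = 33.5524. Change: 33.5524 − 22.3683 = 11.1841.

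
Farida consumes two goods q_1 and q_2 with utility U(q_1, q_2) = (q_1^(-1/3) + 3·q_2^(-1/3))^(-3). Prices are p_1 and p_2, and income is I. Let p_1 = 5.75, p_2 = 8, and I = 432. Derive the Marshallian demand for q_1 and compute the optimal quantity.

q_1* = 21.616

From the CES first-order condition, (1/3)·(q_2/q_1)^(4/3) = p_1/p_2.
Solve for the ratio: q_2/q_1 = [3·p_1/p_2]^(0.75).
With the ratio pinned down, the budget gives q_1* = I/(p_1 + p_2·(q_2/q_1)) and q_2* = (q_2/q_1)·q_1*.
Numerically q_2/q_1 = 1.779403, so q_1* = 432/(5.75 + 8·1.779403) = 21.616.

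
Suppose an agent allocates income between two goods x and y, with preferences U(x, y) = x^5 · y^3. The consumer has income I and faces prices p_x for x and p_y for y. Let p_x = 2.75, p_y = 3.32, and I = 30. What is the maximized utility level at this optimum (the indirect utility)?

V = 573305.631

Tangency: MRS = (5/3)·y/x = p_x/p_y.
Rearranging, p_y·y = (3/5)·p_x·x. Substituting into the budget gives p_x·x·(1 + (3/5)) = I.
Demand: x*(p_x,p_y,I) = 0.625·I/p_x and y* = 0.375·I/p_y.
At p_x=2.75, p_y=3.32, I=30: x* = 0.625·30/2.75 = 6.8182, y* = 3.3886.
Utility at the optimum: U(6.8182, 3.3886) = 573305.631.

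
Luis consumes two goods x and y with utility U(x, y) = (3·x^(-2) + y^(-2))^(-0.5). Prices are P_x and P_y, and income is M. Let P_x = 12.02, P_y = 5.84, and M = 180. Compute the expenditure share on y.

From the CES first-order condition, 3·(y/x)^(3) = P_x/P_y.
Hence y/x = ((1/3)·P_x/P_y)^(1/(3)), i.e. raised to the 1/3 power.
Substitute y = (y/x)·x into the budget: x* = M/(P_x + P_y·(y/x)).
Numerically y/x = 0.881976, so x* = 180/(12.02 + 5.84·0.881976) = 10.4829 and y* = 0.881976·10.4829 = 9.2457.
Expenditure on y: 5.84·9.2457 = 53.9949; share = 0.3.

share on y = 0.3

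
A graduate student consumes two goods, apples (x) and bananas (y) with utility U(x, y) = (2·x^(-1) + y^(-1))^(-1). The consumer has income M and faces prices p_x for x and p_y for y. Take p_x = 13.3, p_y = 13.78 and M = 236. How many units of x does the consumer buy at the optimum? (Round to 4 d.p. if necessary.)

x* = 10.318

MRS = MU_x/MU_y = 2·(y/x)^(2). Set equal to p_x/p_y.
Hence y/x = ((1/2)·p_x/p_y)^(1/(2)), i.e. raised to the 0.5 power.
Substitute y = (y/x)·x into the budget: x* = M/(p_x + p_y·(y/x)).
Numerically y/x = 0.694682, so x* = 236/(13.3 + 13.78·0.694682) = 10.318.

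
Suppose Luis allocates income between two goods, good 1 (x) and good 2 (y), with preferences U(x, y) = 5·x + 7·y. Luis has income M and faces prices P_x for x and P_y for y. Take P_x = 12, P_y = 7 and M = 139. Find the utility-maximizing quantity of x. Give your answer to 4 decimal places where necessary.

Perfect substitutes: compare marginal utility per dollar. 5/P_x vs 7/P_y → 0.4167 vs 1.
y gives more utility per dollar, so spend all income on y: y* = M/P_y, x* = 0.
Numerically: x* = 0, y* = 19.8571.

x* = 0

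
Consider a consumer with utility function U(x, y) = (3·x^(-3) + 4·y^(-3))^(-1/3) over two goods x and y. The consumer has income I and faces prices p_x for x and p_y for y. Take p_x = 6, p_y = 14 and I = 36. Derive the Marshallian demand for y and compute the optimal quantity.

With the ratio pinned down, the budget gives x* = I/(p_x + p_y·(y/x)) and y* = (y/x)·x*.
Numerically y/x = 0.869442, so x* = 36/(6 + 14·0.869442) = 1.981 and y* = 0.869442·1.981 = 1.7224.

y* = 1.7224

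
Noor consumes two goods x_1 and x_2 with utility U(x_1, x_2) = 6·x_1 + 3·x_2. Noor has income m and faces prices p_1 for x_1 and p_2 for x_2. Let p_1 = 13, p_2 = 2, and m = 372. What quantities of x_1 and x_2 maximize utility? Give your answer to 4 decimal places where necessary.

x_2 gives more utility per dollar, so spend all income on x_2: x_2* = m/p_2, x_1* = 0.
Numerically: x_1* = 0, x_2* = 186.

x_1* = 0, x_2* = 186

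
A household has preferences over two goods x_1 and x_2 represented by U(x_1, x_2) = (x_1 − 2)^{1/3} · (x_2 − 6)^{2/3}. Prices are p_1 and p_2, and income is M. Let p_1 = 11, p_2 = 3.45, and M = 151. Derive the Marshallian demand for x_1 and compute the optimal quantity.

x_1* = 5.2818

MRS = (1/2)·(x_2−6)/(x_1−2). Tangency with p_1/p_2 gives x_2−6 = 2·(p_1/p_2)·(x_1−2).
After buying the subsistence bundle (2, 6), a share 1/3 of the remaining income goes to x_1: x_1* = 2 + 1/3·(M − 2p_1 − 6p_2)/p_1.
Discretionary income = 151 − 2·11 − 6·3.45 = 108.3; x_1* = 2 + 1/3·108.3/11 = 5.2818.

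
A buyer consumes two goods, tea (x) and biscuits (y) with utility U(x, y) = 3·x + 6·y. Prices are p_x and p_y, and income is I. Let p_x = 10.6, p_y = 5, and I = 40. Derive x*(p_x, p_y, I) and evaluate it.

Numerically: x* = 0, y* = 8.

x* = 0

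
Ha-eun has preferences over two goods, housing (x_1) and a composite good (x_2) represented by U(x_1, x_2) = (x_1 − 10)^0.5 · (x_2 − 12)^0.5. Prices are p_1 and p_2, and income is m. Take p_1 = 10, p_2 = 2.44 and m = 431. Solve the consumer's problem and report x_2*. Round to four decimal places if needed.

MRS = (x_2−12)/(x_1−10). Tangency with p_1/p_2 gives x_2−12 = (p_1/p_2)·(x_1−10).
After buying the subsistence bundle (10, 12), a share 0.5 of the remaining income goes to x_1: x_1* = 10 + 0.5·(m − 10p_1 − 12p_2)/p_1.
Discretionary income = 431 − 10·10 − 12·2.44 = 301.72; x_2* = 12 + 0.5·301.72/2.44 = 73.8279.

x_2* = 73.8279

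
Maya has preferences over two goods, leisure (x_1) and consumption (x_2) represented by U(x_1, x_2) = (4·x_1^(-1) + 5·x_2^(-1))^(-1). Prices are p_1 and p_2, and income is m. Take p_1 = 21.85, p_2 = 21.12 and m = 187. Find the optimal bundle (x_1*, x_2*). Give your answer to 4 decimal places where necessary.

x_1* = 4.077, x_2* = 4.6363

MU_x_1 ∝ 4·x_1^(-2), MU_x_2 ∝ 5·x_2^(-2), so MRS = (4/5)·(x_2/x_1)^(2) = p_1/p_2.
Hence x_2/x_1 = ((5/4)·p_1/p_2)^(1/(2)), i.e. raised to the 0.5 power.
With the ratio pinned down, the budget gives x_1* = m/(p_1 + p_2·(x_2/x_1)) and x_2* = (x_2/x_1)·x_1*.
Numerically x_2/x_1 = 1.137192, so x_1* = 187/(21.85 + 21.12·1.137192) = 4.077 and x_2* = 1.137192·4.077 = 4.6363.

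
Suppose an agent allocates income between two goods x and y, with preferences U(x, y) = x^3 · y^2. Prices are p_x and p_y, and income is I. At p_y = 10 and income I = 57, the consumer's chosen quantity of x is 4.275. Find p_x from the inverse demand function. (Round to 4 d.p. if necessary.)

p_x = 8

Tangency: MRS = (3/2)·y/x = p_x/p_y.
So 3·p_y·y = 2·p_x·x; combined with the budget, a share 0.6 of income goes to x.
Demand: x*(p_x,p_y,I) = 0.6·I/p_x and y* = 0.4·I/p_y.
Set x* = 4.275 in the demand function and solve for p_x: p_x = 8.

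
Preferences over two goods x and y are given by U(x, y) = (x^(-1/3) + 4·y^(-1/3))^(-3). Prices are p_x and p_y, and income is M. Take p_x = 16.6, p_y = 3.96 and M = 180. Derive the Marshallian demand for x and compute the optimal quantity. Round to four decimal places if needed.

MRS = MU_x/MU_y = (1/4)·(y/x)^(4/3). Set equal to p_x/p_y.
Hence y/x = (4·p_x/p_y)^(1/(4/3)), i.e. raised to the 0.75 power.
With the ratio pinned down, the budget gives x* = M/(p_x + p_y·(y/x)) and y* = (y/x)·x*.
Numerically y/x = 8.286186, so x* = 180/(16.6 + 3.96·8.286186) = 3.6427.

x* = 3.6427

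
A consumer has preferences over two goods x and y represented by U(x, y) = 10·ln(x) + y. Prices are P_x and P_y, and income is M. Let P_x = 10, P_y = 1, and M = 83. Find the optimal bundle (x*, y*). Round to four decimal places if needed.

MU_x = 10/x, MU_y = 1. Tangency: 10/x = P_x/P_y.
So x*(P_x,P_y) = 10·P_y/P_x, independent of income; and y* = (M − 10·P_y)/P_y.
At the given prices: x* = 10·1/10 = 1, and y* = 73.

x* = 1, y* = 73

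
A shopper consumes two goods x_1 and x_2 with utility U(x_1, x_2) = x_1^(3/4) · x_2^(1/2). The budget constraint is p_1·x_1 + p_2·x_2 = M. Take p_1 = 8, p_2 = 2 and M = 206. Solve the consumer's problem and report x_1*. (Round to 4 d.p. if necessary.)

The MRS is (3/2)·x_2/x_1. Set MRS = p_1/p_2.
So 0.75·p_2·x_2 = 0.5·p_1·x_1; combined with the budget, a share 0.6 of income goes to x_1.
Demand: x_1*(p_1,p_2,M) = 0.6·M/p_1 and x_2* = 0.4·M/p_2.
At p_1=8, p_2=2, M=206: x_1* = 0.6·206/8 = 15.45.

x_1* = 15.45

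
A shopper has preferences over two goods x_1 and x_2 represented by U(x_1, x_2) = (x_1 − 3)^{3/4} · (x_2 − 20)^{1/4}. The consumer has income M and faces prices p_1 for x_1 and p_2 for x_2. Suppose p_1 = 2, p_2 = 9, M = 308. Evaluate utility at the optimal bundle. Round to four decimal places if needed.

V = 23.8675

After buying the subsistence bundle (3, 20), a share 0.75 of the remaining income goes to x_1: x_1* = 3 + 0.75·(M − 3p_1 − 20p_2)/p_1.
Discretionary income = 308 − 3·2 − 20·9 = 122; x_1* = 3 + 0.75·122/2 = 48.75; x_2* = 20 + 0.25·122/9 = 23.3889.
Utility at the optimum: U(48.75, 23.3889) = 23.8675.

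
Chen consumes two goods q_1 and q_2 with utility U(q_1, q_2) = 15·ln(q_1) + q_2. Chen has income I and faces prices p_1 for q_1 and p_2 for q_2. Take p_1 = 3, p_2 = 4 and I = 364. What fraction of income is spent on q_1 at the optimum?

share on q_1 = 0.1648

MU_q_1 = 15/q_1, MU_q_2 = 1. Tangency: 15/q_1 = p_1/p_2.
So q_1*(p_1,p_2) = 15·p_2/p_1, independent of income; and q_2* = (I − 15·p_2)/p_2.
At the given prices: q_1* = 15·4/3 = 20, and q_2* = 76.
Expenditure on q_1: 3·20 = 60; share = 0.1648.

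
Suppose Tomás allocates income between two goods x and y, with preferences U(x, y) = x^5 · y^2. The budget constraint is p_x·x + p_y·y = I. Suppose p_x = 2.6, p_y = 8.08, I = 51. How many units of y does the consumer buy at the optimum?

y* = 1.8034

MU_x/MU_y = (5·y)/(2·x); tangency sets this equal to p_x/p_y.
Rearranging, p_y·y = (2/5)·p_x·x. Substituting into the budget gives p_x·x·(1 + (2/5)) = I.
Demand: x*(p_x,p_y,I) = 5/7·I/p_x and y* = 2/7·I/p_y.
At p_x=2.6, p_y=8.08, I=51: y* = 2/7·51/8.08 = 1.8034.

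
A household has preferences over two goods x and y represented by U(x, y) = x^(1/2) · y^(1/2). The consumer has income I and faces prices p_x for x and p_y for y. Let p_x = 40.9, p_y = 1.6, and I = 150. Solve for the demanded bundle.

x* = 1.8337, y* = 46.875

Demand: x*(p_x,p_y,I) = 0.5·I/p_x and y* = 0.5·I/p_y.
At p_x=40.9, p_y=1.6, I=150: x* = 0.5·150/40.9 = 1.8337, y* = 46.875.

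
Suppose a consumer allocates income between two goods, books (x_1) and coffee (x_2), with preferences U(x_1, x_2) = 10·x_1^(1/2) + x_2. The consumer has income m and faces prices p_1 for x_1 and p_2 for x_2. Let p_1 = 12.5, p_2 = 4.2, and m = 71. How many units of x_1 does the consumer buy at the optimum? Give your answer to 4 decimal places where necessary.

MU_x_1 = 5/√x_1, MU_x_2 = 1. Tangency: 5/√x_1 = p_1/p_2.
Thus x_1* = (5·p_2/p_1)² — independent of m — with the rest of income spent on x_2.
Plugging in: x_1* = (5·4.2/12.5)² = 2.8224.

x_1* = 2.8224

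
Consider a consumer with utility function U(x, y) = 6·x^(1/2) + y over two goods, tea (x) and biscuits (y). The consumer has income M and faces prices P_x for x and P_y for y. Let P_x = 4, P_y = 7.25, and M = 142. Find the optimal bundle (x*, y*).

MU_x = 3/√x, MU_y = 1. Tangency: 3/√x = P_x/P_y.
Solve: √x = 3·P_y/P_x, so x*(P_x,P_y) = (3·P_y/P_x)², and y* = (M − P_x·x*)/P_y.
Plugging in: x* = (3·7.25/4)² = 29.5664, y* = 3.2737.

x* = 29.5664, y* = 3.2737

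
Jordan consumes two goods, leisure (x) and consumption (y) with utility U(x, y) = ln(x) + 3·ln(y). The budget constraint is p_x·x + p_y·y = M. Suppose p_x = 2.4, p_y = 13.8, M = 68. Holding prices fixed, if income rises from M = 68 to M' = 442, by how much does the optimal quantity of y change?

Demand: x*(p_x,p_y,M) = 0.25·M/p_x and y* = 0.75·M/p_y.
At p_x=2.4, p_y=13.8, M=68: y* = 0.75·68/13.8 = 3.6957.
At M' = 442: y* = 24.0217. Change: 24.0217 − 3.6957 = 20.3261.

Δy* = 20.3261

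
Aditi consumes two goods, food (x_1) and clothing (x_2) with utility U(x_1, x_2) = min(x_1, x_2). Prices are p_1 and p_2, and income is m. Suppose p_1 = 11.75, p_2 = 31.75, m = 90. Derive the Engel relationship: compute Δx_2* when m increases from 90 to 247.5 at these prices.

Leontief preferences: the optimum is at the kink where x_1/1 = x_2/1, i.e. x_2 = x_1.
Budget: p_1·x_1 + p_2·x_1 = m, so (p_1 + p_2)·x_1 = m.
Demand: x_1*(p_1,p_2,m) = m/(p_1 + p_2), x_2* = m/(p_1 + p_2).
Here 11.75 + 31.75 = 43.5, giving x_2* = 2.069.
At m' = 247.5: x_2* = 5.6897. Change: 5.6897 − 2.069 = 3.6207.

Δx_2* = 3.6207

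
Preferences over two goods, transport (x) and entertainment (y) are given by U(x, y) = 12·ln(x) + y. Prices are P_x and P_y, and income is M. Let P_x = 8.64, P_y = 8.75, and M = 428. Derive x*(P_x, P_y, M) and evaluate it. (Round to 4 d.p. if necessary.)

MU_x = 12/x, MU_y = 1. Tangency: 12/x = P_x/P_y.
So x*(P_x,P_y) = 12·P_y/P_x, independent of income; and y* = (M − 12·P_y)/P_y.
At the given prices: x* = 12·8.75/8.64 = 12.1528.

x* = 12.1528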